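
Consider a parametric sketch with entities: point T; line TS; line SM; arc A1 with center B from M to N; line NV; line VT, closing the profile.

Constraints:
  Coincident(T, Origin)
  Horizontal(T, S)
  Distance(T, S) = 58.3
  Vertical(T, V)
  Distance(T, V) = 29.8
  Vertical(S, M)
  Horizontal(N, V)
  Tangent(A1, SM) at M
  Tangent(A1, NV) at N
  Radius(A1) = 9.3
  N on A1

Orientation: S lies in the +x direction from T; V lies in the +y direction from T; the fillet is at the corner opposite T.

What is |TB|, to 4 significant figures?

53.12

T is at the origin; TS is horizontal with |TS| = 58.3 and S on the +x side, so S = (58.30, 0.000). T and V share the same x with |TV| = 29.8 and V on the +y side, so V = (0.000, 29.80). The virtual corner opposite T is at (58.30, 29.80). A1 meets SM tangentially, so BM is at right angles to SM and A1 meets NV tangentially, so BN is at right angles to NV, with radius 9.3, so the center B sits 9.3 in from both sides at B = (49.00, 20.50). Then |TB| = |B − T| = 53.12.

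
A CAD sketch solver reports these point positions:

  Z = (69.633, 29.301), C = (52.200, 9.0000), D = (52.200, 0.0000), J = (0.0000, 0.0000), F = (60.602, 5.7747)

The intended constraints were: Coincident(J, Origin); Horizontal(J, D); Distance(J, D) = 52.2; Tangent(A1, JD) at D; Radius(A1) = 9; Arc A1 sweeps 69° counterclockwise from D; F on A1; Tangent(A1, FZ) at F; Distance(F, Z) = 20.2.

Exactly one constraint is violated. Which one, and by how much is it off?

Distance(F, Z) = 20.2 — off by 5.00.

J = (0.00, 0.00) ✓; J.y = 0.00, D.y = 0.00 ✓; |JD| = 52.20 ✓; ∠(CD, DJ) = 90.00° ✓; |CD| = 9.000 ✓; bearing(C→F) − bearing(C→D) = 69.00° ✓; |CF| = 9.000 ✓; ∠(CF, FZ) = 90.00° ✓; |FZ| = 25.20 ✗.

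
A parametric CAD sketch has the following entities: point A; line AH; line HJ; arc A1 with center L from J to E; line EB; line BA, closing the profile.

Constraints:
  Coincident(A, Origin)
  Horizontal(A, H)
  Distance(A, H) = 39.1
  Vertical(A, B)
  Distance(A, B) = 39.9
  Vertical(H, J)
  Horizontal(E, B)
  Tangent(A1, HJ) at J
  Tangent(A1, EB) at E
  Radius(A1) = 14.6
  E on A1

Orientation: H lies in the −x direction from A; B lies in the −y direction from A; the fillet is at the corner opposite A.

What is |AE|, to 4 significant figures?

46.82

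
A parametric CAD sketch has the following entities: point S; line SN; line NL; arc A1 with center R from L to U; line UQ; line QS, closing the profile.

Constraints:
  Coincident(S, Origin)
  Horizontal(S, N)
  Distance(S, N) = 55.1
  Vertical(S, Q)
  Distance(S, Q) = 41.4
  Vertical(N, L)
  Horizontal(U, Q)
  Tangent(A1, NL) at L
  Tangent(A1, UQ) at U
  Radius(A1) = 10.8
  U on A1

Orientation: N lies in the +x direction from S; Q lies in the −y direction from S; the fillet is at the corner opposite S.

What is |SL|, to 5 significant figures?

63.027

The virtual corner opposite S is at (55.100, -41.400). A1 meets NL tangentially, so RL is at right angles to NL and A1 meets UQ tangentially, so RU is at right angles to UQ, with radius 10.8, so the center R sits 10.8 in from both sides at R = (44.300, -30.600). That places the tangent points at L = (55.100, -30.600) on NL and U = (44.300, -41.400) on UQ. Then |SL| = |L − S| = 63.027.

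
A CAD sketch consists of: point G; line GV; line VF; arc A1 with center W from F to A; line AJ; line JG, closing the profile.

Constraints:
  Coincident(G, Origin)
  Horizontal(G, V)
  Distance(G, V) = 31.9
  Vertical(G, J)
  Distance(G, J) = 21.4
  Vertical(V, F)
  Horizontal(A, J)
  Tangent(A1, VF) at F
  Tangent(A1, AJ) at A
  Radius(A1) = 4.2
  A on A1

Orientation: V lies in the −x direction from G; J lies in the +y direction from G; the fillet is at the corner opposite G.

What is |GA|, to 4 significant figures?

35.00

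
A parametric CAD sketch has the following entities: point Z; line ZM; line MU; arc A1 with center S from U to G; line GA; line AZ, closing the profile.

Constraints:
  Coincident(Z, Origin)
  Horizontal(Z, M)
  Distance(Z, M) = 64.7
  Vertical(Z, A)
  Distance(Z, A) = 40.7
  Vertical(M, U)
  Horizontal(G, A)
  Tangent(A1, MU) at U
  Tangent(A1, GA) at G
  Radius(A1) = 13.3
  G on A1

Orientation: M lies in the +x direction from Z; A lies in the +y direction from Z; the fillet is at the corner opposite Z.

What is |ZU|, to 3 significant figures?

70.3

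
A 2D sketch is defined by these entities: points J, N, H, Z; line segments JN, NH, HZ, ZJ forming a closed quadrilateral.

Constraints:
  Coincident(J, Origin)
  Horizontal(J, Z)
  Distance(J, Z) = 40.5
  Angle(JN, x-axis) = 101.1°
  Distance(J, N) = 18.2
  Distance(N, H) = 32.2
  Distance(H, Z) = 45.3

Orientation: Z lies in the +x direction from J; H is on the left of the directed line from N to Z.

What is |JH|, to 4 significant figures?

44.77

Checks: J.y = 0.00, Z.y = 0.00 ✓; |NH| = 32.20 ✓; |HZ| = 45.30 ✓.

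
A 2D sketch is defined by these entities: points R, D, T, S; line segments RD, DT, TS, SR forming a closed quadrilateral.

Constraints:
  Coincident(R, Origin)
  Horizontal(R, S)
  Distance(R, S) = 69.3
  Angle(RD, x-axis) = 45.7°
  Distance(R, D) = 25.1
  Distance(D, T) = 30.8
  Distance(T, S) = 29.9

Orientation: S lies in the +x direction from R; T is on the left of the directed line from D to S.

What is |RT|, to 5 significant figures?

52.604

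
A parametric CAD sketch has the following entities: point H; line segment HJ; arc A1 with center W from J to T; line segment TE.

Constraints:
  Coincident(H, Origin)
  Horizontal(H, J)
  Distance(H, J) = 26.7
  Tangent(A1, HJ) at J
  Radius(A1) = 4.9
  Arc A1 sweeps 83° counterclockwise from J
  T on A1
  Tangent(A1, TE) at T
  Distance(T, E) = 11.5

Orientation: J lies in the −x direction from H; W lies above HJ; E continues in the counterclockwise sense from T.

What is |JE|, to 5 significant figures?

16.920

H is at the origin; HJ is horizontal with |HJ| = 26.7 and J on the −x side, so J = (-26.700, 0.0000). Tangency of A1 to HJ means the radius WJ is perpendicular to HJ, so W = J + (0, 4.9) = (-26.700, 4.9000). On A1, J sits at bearing -90° from W; an 83° counterclockwise sweep puts T at bearing -7°, so T = W + 4.9·(cos -7°, sin -7°) = (-21.837, 4.3028). Since A1 is tangent to TE there, WT ⟂ TE, so TE runs along (−sin -7°, cos -7°); with |TE| = 11.5, E = (-20.435, 15.717). Then |JE| = |E − J| = 16.920.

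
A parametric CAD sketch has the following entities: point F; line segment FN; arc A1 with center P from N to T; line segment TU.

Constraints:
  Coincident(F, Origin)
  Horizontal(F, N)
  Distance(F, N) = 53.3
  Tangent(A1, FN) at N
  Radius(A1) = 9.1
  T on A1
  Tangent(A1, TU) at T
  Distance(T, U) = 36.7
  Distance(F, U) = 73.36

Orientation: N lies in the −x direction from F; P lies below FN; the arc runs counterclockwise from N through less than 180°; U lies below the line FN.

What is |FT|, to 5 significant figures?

63.171

Checks: ∠(PN, NF) = 90.00° ✓; |PT| = 9.100 ✓; ∠(PT, TU) = 90.00° ✓; |TU| = 36.70 ✓; |FU| = 73.36 ✓.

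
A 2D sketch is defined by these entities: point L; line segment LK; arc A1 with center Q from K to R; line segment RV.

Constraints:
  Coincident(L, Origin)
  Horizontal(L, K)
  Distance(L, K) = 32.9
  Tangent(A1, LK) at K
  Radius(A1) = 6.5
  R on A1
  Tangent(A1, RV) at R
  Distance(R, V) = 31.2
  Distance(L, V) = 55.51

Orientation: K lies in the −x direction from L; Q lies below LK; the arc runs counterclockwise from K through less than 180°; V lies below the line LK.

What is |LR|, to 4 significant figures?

39.87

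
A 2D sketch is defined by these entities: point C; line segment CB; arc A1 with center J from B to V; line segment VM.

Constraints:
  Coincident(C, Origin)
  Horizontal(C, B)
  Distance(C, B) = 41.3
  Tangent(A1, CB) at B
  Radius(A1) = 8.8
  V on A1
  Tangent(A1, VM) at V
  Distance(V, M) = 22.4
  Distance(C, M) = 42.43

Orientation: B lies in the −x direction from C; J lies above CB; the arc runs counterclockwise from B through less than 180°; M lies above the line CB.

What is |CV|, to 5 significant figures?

33.476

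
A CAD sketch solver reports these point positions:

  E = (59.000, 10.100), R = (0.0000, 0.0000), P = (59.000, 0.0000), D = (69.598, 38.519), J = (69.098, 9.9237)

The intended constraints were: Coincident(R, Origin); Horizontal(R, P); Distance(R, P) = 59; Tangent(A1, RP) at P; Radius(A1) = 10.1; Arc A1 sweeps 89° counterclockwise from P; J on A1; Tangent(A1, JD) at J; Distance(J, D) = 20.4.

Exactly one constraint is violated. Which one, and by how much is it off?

Distance(J, D) = 20.4 — off by 8.20.

R = (0.00, 0.00) ✓; R.y = 0.00, P.y = 0.00 ✓; |RP| = 59.00 ✓; ∠(EP, PR) = 90.00° ✓; |EP| = 10.10 ✓; bearing(E→J) − bearing(E→P) = 89.00° ✓; |EJ| = 10.10 ✓; ∠(EJ, JD) = 90.00° ✓; |JD| = 28.60 ✗.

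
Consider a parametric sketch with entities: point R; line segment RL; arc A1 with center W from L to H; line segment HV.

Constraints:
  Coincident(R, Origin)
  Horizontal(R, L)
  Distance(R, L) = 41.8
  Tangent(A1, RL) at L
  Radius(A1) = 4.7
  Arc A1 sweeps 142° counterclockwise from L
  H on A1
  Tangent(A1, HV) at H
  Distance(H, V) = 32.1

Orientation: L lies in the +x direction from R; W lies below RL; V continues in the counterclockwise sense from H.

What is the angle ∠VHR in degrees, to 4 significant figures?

154.2°

R is at the origin; R and L share the same y with |RL| = 41.8 and L on the +x side, so L = (41.80, 0.000). Tangency of A1 to RL means the radius WL is perpendicular to RL, so W = L + (0, -4.7) = (41.80, -4.700). On A1, L sits at bearing 90° from W; a 142° counterclockwise sweep puts H at bearing 232°, so H = W + 4.7·(cos 232°, sin 232°) = (38.91, -8.404). Tangency of A1 to HV means the radius WH is perpendicular to HV, so HV runs along (−sin 232°, cos 232°); with |HV| = 32.1, V = (64.20, -28.17). Then cos ∠VHR = HV·HR / (|HV||HR|), giving 154.2°.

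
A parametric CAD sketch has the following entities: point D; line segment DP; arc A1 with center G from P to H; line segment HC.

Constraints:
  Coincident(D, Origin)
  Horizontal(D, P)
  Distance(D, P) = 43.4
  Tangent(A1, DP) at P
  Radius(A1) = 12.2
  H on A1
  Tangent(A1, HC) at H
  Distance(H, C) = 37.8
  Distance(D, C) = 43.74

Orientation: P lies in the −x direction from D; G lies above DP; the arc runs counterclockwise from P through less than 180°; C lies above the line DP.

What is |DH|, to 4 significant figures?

33.16

D is at the origin; DP is horizontal with |DP| = 43.4 and P on the −x side, so P = (-43.40, 0.000). Since A1 is tangent to DP there, GP ⟂ DP, so G = P + (0, 12.2) = (-43.40, 12.20). Since GH ⟂ HC (tangency), |GC| = √(12.2² + 37.8²) = 39.72 regardless of where H sits on A1. So C lies on both circle(D, 43.74) and circle(G, 39.72); the above-DP intersection is C = (-15.82, 40.78). H is the foot of the tangent from C: H = (-32.44, 6.834).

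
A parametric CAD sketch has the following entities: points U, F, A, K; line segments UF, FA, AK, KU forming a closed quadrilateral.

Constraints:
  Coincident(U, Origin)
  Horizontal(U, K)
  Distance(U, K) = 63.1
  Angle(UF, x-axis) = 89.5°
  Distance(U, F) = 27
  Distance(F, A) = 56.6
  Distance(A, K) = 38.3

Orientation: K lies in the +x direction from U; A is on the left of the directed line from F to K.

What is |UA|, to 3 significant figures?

67.3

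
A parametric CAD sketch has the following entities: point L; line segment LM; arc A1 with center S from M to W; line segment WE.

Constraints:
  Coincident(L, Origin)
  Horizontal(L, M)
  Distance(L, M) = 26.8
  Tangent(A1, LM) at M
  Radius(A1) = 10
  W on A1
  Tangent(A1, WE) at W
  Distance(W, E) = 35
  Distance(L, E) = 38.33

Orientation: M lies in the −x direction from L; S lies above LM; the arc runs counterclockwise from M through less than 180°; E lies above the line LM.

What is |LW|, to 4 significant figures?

18.63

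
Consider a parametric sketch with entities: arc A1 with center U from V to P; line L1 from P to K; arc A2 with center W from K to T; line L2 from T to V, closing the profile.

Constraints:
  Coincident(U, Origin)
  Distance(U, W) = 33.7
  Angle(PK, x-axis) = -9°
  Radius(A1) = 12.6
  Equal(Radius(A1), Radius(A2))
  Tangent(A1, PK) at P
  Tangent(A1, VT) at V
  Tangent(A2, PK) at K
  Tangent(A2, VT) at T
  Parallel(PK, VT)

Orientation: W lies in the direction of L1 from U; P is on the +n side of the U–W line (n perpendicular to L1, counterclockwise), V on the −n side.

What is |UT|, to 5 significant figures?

35.978

Tangency of A1 to both parallel lines with radius 12.6 puts P and V at U ± 12.6·n: P = (1.9711, 12.445), V = (-1.9711, -12.445). Equal radii place K and T the same way about W: K = W + 12.6·n = (35.256, 7.1730), T = W − 12.6·n = (31.314, -17.717). Then |UT| = |T − U| = 35.978.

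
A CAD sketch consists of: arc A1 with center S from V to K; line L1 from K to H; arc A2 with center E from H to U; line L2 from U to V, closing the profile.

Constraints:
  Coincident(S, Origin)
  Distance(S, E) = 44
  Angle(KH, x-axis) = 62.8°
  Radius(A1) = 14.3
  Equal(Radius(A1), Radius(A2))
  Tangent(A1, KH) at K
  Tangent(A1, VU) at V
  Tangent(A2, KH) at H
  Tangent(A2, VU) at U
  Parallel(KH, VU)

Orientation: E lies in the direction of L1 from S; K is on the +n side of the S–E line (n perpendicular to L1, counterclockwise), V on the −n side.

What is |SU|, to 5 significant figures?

46.265

The slot axis is L1's direction at 62.8°, so u = (cos 62.8°, sin 62.8°) = (0.45710, 0.88942) and n = (−sin 62.8°, cos 62.8°) = (-0.88942, 0.45710). S is at the origin and E lies 44.0 along u from S, so E = 44.0·u = (20.112, 39.134). Tangency of A1 to both parallel lines with radius 14.3 puts K and V at S ± 14.3·n: K = (-12.719, 6.5365), V = (12.719, -6.5365). Equal radii place H and U the same way about E: H = E + 14.3·n = (7.3937, 45.671), U = E − 14.3·n = (32.831, 32.598). Then |SU| = |U − S| = 46.265.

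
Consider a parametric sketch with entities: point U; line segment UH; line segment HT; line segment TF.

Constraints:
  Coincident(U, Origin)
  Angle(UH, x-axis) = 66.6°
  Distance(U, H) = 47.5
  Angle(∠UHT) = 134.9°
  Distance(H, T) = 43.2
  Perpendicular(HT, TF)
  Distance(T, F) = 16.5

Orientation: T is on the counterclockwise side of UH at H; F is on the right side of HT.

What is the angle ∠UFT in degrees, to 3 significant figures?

56.8°

U is at the origin; UH runs at 66.6° with length 47.5, so H = 47.5·(cos 66.6°, sin 66.6°) = (18.9, 43.6). ∠UHT = 134.9°, so HT runs at 66.6° + (180° − 134.9°) = 112° from the x-axis; with |HT| = 43.2, T = H + 43.2·(cos 112°, sin 112°) = (2.89, 83.7). HT ⟂ TF; with |TF| = 16.5 on the right of HT, F = T + 16.5·(0.929, 0.370) = (18.2, 89.8). Then cos ∠UFT = FU·FT / (|FU||FT|), giving 56.8°.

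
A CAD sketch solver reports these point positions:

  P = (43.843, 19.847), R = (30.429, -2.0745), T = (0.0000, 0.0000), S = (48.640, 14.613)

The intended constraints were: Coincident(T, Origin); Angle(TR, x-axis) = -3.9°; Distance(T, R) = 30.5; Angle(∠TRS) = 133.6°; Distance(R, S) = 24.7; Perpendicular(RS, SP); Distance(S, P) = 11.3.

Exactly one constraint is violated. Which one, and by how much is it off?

Distance(S, P) = 11.3 — off by 4.20.

T = (0.00, 0.00) ✓; TR at -3.900° ✓; |TR| = 30.50 ✓; ∠TRS = 133.6° ✓; |RS| = 24.70 ✓; ∠(RS, SP) = 90.01° ✓; |SP| = 7.100 ✗.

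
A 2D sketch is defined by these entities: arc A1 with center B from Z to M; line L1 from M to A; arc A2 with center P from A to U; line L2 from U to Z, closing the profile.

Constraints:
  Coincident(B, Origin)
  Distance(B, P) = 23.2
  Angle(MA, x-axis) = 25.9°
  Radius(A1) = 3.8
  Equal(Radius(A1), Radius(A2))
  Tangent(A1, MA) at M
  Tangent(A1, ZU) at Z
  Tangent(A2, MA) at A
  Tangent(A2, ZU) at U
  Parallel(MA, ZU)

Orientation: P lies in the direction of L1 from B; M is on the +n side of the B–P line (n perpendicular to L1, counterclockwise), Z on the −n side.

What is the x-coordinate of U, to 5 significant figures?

22.530

The slot axis is L1's direction at 25.9°, so u = (cos 25.9°, sin 25.9°) = (0.89956, 0.43680) and n = (−sin 25.9°, cos 25.9°) = (-0.43680, 0.89956). B is at the origin and P lies 23.2 along u from B, so P = 23.2·u = (20.870, 10.134). Tangency of A1 to both parallel lines with radius 3.8 puts M and Z at B ± 3.8·n: M = (-1.6598, 3.4183), Z = (1.6598, -3.4183). Equal radii place A and U the same way about P: A = P + 3.8·n = (19.210, 13.552), U = P − 3.8·n = (22.530, 6.7155). So U.x = 22.530.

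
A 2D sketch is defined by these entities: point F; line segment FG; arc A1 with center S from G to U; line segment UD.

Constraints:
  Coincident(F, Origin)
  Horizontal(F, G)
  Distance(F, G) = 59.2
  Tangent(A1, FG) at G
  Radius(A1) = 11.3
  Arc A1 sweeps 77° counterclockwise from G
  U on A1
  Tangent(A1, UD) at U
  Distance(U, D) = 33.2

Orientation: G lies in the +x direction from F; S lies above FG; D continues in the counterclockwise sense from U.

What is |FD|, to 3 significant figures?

87.9

F is at the origin; F and G share the same y with |FG| = 59.2 and G on the +x side, so G = (59.2, 0.00). The tangent condition forces SG to be normal to FG, so S = G + (0, 11.3) = (59.2, 11.3). On A1, G sits at bearing -90° from S; a 77° counterclockwise sweep puts U at bearing -13°, so U = S + 11.3·(cos -13°, sin -13°) = (70.2, 8.76). Since A1 is tangent to UD there, SU ⟂ UD, so UD runs along (−sin -13°, cos -13°); with |UD| = 33.2, D = (77.7, 41.1). Then |FD| = |D − F| = 87.9.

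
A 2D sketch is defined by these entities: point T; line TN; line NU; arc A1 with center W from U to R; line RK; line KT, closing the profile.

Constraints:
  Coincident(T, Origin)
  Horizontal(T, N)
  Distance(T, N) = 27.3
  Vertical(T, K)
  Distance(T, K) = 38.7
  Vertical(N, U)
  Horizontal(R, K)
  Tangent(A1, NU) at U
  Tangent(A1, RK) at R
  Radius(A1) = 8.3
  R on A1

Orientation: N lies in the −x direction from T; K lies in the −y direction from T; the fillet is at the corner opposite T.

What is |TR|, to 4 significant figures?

43.11

T is at the origin; T and N share the same y with |TN| = 27.3 and N on the −x side, so N = (-27.30, 0.000). TK is vertical with |TK| = 38.7 and K on the −y side, so K = (0.000, -38.70). The virtual corner opposite T is at (-27.30, -38.70). Since A1 is tangent to NU there, WU ⟂ NU and since A1 is tangent to RK there, WR ⟂ RK, with radius 8.3, so the center W sits 8.3 in from both sides at W = (-19.00, -30.40). That places the tangent points at U = (-27.30, -30.40) on NU and R = (-19.00, -38.70) on RK. Then |TR| = |R − T| = 43.11.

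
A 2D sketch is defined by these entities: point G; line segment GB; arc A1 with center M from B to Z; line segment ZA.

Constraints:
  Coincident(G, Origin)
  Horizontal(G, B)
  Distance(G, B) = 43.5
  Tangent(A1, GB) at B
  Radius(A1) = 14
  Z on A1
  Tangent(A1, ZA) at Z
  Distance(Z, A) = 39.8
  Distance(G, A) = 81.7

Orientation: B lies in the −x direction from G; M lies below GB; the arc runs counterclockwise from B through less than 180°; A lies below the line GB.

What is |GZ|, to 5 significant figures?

58.489

Checks: ∠(MB, BG) = 90.00° ✓; |MB| = 14.00 ✓; |MZ| = 14.00 ✓; ∠(MZ, ZA) = 90.00° ✓; |ZA| = 39.80 ✓; |GA| = 81.70 ✓.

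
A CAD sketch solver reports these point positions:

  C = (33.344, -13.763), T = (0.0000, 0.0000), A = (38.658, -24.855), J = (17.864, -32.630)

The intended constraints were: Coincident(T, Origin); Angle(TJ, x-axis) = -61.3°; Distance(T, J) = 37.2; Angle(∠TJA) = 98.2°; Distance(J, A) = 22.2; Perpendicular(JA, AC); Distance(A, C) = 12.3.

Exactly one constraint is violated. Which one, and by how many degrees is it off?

Perpendicular(JA, AC) — off by 5.10°.

T = (0.00, 0.00) ✓; TJ at -61.30° ✓; |TJ| = 37.20 ✓; ∠TJA = 98.20° ✓; |JA| = 22.20 ✓; ∠(JA, AC) = 95.10° ✗; |AC| = 12.30 ✓.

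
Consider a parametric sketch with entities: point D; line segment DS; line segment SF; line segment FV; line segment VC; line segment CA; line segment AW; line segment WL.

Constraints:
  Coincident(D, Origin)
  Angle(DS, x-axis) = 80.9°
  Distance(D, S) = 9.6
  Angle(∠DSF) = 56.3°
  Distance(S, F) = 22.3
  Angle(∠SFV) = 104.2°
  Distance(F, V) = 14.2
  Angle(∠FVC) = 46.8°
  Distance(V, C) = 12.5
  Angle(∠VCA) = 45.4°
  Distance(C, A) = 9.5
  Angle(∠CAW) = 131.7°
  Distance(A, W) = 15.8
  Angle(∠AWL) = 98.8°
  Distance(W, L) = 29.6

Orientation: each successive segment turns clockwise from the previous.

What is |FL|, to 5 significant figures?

40.747

∠CAW = 131.7° gives AW at -74.700° from the x-axis; with |AW| = 15.8, W = (19.857, -25.729). ∠AWL = 98.8° gives WL at -155.90° from the x-axis; with |WL| = 29.6, L = (-7.1626, -37.816). Then |FL| = |L − F| = 40.747.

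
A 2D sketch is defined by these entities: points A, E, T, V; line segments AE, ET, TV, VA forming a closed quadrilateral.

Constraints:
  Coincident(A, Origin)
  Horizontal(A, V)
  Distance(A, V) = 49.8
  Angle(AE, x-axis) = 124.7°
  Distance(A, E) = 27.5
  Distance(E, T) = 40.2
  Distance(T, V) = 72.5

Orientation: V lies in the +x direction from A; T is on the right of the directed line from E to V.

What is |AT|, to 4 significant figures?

26.90

Checks: |ET| = 40.20 ✓; |TV| = 72.50 ✓.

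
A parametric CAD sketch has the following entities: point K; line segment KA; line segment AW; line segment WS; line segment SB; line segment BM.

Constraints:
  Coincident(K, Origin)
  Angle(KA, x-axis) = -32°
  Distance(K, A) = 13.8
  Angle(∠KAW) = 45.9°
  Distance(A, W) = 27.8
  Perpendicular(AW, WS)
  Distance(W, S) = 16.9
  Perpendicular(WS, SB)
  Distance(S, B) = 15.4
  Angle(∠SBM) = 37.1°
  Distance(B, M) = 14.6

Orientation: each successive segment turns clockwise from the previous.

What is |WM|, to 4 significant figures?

8.922

WS ⟂ SB, so SB runs at 13.90°; with |SB| = 15.4, B = (-4.394, 6.113). ∠SBM = 37.1° gives BM at -129.0° from the x-axis; with |BM| = 14.6, M = (-13.58, -5.233). Then |WM| = |M − W| = 8.922.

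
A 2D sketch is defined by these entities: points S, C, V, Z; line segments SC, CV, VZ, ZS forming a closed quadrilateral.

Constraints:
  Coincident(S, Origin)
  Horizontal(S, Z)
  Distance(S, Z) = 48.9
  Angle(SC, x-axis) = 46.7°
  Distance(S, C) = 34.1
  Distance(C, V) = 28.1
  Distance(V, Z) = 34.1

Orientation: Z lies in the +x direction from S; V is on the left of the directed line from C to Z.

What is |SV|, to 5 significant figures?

60.442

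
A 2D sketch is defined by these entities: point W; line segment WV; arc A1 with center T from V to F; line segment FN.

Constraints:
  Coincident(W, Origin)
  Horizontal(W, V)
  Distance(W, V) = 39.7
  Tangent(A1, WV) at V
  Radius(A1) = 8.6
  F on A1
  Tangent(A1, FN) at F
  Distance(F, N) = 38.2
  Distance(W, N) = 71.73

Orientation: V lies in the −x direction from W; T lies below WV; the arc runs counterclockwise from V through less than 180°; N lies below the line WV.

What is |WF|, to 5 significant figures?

48.530

W is at the origin; W and V share the same y with |WV| = 39.7 and V on the −x side, so V = (-39.700, 0.0000). The tangent condition forces TV to be normal to WV, so T = V + (0, -8.6) = (-39.700, -8.6000). Since TF ⟂ FN (tangency), |TN| = √(8.6² + 38.2²) = 39.156 regardless of where F sits on A1. So N lies on both circle(W, 71.73) and circle(T, 39.156); the below-WV intersection is N = (-56.777, -43.836). F is the foot of the tangent from N: F = (-48.074, -6.6407).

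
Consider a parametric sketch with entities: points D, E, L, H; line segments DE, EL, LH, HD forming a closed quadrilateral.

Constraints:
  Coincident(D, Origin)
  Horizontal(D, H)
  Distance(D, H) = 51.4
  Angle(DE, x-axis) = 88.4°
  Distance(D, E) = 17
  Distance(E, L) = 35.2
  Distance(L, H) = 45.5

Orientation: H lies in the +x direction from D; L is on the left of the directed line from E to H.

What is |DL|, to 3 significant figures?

48.0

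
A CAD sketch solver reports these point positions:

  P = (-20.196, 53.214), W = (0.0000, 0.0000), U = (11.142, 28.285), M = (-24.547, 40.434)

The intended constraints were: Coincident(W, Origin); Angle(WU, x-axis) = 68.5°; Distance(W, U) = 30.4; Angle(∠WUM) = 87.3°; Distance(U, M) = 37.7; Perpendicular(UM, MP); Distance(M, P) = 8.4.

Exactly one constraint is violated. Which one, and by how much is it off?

Distance(M, P) = 8.4 — off by 5.10.

W = (0.00, 0.00) ✓; WU at 68.50° ✓; |WU| = 30.40 ✓; ∠WUM = 87.30° ✓; |UM| = 37.70 ✓; ∠(UM, MP) = 90.00° ✓; |MP| = 13.50 ✗.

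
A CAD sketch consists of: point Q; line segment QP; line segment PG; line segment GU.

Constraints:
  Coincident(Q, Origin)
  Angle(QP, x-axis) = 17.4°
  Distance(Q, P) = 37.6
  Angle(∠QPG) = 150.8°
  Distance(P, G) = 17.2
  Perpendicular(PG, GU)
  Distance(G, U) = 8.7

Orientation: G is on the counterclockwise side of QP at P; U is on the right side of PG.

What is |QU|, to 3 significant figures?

56.9

Q is at the origin; QP runs at 17.4° with length 37.6, so P = 37.6·(cos 17.4°, sin 17.4°) = (35.9, 11.2). ∠QPG = 150.8°, so PG runs at 17.4° + (180° − 150.8°) = 46.6° from the x-axis; with |PG| = 17.2, G = P + 17.2·(cos 46.6°, sin 46.6°) = (47.7, 23.7). The perpendicularity gives GU at right angles to PG; with |GU| = 8.7 on the right of PG, U = G + 8.7·(0.727, -0.687) = (54.0, 17.8). Then |QU| = |U − Q| = 56.9.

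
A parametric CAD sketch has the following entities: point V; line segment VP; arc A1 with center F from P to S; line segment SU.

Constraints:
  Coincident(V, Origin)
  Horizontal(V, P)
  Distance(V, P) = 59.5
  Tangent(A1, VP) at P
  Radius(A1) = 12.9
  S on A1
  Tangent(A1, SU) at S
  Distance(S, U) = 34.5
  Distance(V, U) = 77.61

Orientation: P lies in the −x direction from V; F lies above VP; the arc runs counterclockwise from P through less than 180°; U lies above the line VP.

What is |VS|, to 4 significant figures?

50.53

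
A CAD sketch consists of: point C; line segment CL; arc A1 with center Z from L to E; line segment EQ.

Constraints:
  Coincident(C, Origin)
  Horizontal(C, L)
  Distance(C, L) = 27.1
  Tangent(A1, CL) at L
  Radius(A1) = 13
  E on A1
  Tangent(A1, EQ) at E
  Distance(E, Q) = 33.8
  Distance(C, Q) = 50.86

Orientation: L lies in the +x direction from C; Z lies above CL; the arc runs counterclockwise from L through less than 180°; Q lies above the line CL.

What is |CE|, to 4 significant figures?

42.88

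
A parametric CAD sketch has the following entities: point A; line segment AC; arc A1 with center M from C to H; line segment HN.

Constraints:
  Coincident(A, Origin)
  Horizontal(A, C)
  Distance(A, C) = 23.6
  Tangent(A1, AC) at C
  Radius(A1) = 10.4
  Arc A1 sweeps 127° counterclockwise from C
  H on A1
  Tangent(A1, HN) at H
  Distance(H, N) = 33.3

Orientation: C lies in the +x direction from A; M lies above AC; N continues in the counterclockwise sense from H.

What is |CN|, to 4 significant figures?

44.82

On A1, C sits at bearing -90° from M; a 127° counterclockwise sweep puts H at bearing 37°, so H = M + 10.4·(cos 37°, sin 37°) = (31.91, 16.66). Tangency of A1 to HN means the radius MH is perpendicular to HN, so HN runs along (−sin 37°, cos 37°); with |HN| = 33.3, N = (11.87, 43.25). Then |CN| = |N − C| = 44.82.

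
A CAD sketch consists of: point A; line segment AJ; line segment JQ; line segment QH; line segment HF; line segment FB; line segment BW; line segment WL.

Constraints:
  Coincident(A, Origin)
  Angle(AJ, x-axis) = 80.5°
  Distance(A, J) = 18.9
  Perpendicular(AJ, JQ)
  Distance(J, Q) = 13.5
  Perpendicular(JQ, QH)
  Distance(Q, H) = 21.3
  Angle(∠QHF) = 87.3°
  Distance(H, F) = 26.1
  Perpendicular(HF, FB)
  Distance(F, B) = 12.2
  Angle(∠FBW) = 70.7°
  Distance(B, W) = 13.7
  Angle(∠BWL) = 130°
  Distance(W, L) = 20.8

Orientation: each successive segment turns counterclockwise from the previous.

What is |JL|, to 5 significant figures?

33.565

∠FBW = 70.7° gives BW at -167.50° from the x-axis; with |BW| = 13.7, W = (0.27470, 5.9197). ∠BWL = 130.0° gives WL at -117.50° from the x-axis; with |WL| = 20.8, L = (-9.3297, -12.530). Then |JL| = |L − J| = 33.565.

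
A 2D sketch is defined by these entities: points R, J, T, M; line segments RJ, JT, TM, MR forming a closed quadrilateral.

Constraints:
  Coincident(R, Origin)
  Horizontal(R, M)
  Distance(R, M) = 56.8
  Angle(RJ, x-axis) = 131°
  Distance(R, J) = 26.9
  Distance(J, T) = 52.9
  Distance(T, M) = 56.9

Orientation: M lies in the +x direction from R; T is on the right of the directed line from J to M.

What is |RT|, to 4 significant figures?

27.52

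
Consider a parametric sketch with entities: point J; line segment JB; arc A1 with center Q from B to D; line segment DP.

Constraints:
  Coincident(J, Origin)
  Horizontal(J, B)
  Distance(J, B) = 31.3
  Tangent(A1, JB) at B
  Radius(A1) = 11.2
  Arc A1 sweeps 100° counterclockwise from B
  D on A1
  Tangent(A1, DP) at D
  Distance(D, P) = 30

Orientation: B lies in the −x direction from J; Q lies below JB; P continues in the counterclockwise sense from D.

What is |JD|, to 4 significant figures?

44.32

J is at the origin; JB is horizontal with |JB| = 31.3 and B on the −x side, so B = (-31.30, 0.000). Since A1 is tangent to JB there, QB ⟂ JB, so Q = B + (0, -11.2) = (-31.30, -11.20). On A1, B sits at bearing 90° from Q; a 100° counterclockwise sweep puts D at bearing 190°, so D = Q + 11.2·(cos 190°, sin 190°) = (-42.33, -13.14). Then |JD| = |D − J| = 44.32.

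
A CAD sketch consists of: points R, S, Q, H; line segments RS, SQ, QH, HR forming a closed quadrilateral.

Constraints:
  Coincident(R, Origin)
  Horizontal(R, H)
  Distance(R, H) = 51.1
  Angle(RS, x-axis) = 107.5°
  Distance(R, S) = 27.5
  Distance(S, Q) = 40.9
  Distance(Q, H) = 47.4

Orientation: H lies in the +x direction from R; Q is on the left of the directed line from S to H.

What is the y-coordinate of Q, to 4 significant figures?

42.14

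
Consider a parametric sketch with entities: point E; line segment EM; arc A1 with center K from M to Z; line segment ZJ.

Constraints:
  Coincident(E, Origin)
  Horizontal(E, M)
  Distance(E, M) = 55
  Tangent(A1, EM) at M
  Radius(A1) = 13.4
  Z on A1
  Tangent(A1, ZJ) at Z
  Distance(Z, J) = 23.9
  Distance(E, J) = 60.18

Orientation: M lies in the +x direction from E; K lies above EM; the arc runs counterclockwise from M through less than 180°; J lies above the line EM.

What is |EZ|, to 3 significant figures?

68.0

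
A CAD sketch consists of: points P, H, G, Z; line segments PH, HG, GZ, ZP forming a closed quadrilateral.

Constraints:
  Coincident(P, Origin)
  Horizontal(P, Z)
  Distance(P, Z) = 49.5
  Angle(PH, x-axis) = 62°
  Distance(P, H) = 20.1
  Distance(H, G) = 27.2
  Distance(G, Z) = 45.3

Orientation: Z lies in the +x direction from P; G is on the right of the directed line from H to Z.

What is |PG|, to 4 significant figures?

10.45

Checks: |HG| = 27.20 ✓; |GZ| = 45.30 ✓.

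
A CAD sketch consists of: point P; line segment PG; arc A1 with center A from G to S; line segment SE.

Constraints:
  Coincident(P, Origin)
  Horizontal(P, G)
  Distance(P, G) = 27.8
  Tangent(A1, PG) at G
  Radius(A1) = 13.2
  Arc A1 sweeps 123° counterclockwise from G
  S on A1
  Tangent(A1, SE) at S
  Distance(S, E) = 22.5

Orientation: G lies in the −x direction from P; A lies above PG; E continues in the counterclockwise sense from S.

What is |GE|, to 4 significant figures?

39.28

P is at the origin; P and G share the same y with |PG| = 27.8 and G on the −x side, so G = (-27.80, 0.000). Tangency of A1 to PG means the radius AG is perpendicular to PG, so A = G + (0, 13.2) = (-27.80, 13.20). On A1, G sits at bearing -90° from A; a 123° counterclockwise sweep puts S at bearing 33°, so S = A + 13.2·(cos 33°, sin 33°) = (-16.73, 20.39). A1 meets SE tangentially, so AS is at right angles to SE, so SE runs along (−sin 33°, cos 33°); with |SE| = 22.5, E = (-28.98, 39.26). Then |GE| = |E − G| = 39.28.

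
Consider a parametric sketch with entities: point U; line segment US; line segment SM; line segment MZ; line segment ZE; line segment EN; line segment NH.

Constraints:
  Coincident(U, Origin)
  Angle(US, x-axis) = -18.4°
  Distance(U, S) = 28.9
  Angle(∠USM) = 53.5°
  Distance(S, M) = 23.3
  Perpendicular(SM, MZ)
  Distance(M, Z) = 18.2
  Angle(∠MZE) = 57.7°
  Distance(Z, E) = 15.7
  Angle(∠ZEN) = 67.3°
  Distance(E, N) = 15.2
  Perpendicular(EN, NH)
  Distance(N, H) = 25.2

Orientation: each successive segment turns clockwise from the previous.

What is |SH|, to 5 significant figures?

42.855

U is at the origin; US runs at -18.4° with length 28.9, so S = (27.423, -9.1223). ∠USM = 53.5° gives SM at -144.90° from the x-axis; with |SM| = 23.3, M = (8.3596, -22.520). SM is perpendicular to MZ, so MZ runs at 125.10°; with |MZ| = 18.2, Z = (-2.1055, -7.6296). ∠MZE = 57.7° gives ZE at 2.8000° from the x-axis; with |ZE| = 15.7, E = (13.576, -6.8626). ∠ZEN = 67.3° gives EN at -109.90° from the x-axis; with |EN| = 15.2, N = (8.4020, -21.155). EN is perpendicular to NH, so NH runs at 160.10°; with |NH| = 25.2, H = (-15.293, -12.577). Then |SH| = |H − S| = 42.855.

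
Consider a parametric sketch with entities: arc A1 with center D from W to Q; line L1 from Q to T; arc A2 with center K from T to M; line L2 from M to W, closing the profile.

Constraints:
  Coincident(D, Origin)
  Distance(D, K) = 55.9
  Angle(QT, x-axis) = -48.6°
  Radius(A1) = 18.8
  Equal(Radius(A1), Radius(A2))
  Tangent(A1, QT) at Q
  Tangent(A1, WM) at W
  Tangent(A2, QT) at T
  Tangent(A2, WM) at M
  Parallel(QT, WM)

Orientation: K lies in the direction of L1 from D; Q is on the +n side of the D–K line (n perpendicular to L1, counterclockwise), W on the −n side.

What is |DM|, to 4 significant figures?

58.98

The slot axis is L1's direction at -48.6°, so u = (cos -48.6°, sin -48.6°) = (0.6613, -0.7501) and n = (−sin -48.6°, cos -48.6°) = (0.7501, 0.6613). D is at the origin and K lies 55.9 along u from D, so K = 55.9·u = (36.97, -41.93). Tangency of A1 to both parallel lines with radius 18.8 puts Q and W at D ± 18.8·n: Q = (14.10, 12.43), W = (-14.10, -12.43). Equal radii place T and M the same way about K: T = K + 18.8·n = (51.07, -29.50), M = K − 18.8·n = (22.87, -54.36). Then |DM| = |M − D| = 58.98.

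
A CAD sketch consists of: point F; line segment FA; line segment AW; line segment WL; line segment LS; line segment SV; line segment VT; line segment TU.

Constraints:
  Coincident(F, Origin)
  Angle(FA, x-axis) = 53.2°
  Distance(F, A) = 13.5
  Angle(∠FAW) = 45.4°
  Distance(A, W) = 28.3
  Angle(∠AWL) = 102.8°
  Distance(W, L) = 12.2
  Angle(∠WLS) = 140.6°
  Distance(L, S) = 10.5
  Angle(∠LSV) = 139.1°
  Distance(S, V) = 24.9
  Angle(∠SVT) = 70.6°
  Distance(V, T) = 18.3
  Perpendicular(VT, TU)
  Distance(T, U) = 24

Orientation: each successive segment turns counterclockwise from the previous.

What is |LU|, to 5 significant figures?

4.7758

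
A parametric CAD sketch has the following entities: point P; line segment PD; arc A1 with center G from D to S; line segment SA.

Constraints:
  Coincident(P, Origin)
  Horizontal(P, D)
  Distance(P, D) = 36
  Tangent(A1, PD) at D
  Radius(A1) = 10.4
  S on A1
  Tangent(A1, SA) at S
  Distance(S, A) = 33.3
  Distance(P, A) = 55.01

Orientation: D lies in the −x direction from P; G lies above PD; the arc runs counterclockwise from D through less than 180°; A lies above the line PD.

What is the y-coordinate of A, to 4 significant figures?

45.01

P is at the origin; P and D share the same y with |PD| = 36.0 and D on the −x side, so D = (-36.00, 0.000). The tangent condition forces GD to be normal to PD, so G = D + (0, 10.4) = (-36.00, 10.40). Since GS ⟂ SA (tangency), |GA| = √(10.4² + 33.3²) = 34.89 regardless of where S sits on A1. So A lies on both circle(P, 55.01) and circle(G, 34.89); the above-PD intersection is A = (-31.62, 45.01). S is the foot of the tangent from A: S = (-25.76, 12.23).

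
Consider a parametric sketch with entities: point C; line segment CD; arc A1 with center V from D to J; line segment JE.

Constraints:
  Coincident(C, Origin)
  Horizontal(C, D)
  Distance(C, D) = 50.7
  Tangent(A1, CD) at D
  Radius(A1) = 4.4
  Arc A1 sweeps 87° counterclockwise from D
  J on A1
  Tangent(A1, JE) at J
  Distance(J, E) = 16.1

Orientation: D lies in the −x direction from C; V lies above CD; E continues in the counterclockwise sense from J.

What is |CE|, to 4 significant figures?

49.77

C is at the origin; C and D share the same y with |CD| = 50.7 and D on the −x side, so D = (-50.70, 0.000). The tangent condition forces VD to be normal to CD, so V = D + (0, 4.4) = (-50.70, 4.400). On A1, D sits at bearing -90° from V; an 87° counterclockwise sweep puts J at bearing -3°, so J = V + 4.4·(cos -3°, sin -3°) = (-46.31, 4.170). The tangent condition forces VJ to be normal to JE, so JE runs along (−sin -3°, cos -3°); with |JE| = 16.1, E = (-45.46, 20.25). Then |CE| = |E − C| = 49.77.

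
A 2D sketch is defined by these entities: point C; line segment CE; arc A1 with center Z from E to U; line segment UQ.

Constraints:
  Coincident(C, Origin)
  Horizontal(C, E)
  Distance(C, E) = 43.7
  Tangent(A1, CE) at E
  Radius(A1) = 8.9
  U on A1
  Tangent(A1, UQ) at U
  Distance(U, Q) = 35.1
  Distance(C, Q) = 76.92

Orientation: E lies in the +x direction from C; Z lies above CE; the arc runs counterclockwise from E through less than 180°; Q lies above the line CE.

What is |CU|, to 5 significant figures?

51.742

C is at the origin; C and E share the same y with |CE| = 43.7 and E on the +x side, so E = (43.700, 0.0000). A1 meets CE tangentially, so ZE is at right angles to CE, so Z = E + (0, 8.9) = (43.700, 8.9000). Since ZU ⟂ UQ (tangency), |ZQ| = √(8.9² + 35.1²) = 36.211 regardless of where U sits on A1. So Q lies on both circle(C, 76.92) and circle(Z, 36.211); the above-CE intersection is Q = (68.209, 35.556). U is the foot of the tangent from Q: U = (51.531, 4.6711).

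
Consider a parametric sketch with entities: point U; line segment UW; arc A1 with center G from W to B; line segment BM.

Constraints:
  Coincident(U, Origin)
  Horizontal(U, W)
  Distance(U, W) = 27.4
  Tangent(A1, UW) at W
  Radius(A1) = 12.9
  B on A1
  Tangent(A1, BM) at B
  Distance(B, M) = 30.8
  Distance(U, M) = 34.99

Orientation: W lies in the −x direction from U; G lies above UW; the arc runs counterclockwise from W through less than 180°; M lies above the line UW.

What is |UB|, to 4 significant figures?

17.39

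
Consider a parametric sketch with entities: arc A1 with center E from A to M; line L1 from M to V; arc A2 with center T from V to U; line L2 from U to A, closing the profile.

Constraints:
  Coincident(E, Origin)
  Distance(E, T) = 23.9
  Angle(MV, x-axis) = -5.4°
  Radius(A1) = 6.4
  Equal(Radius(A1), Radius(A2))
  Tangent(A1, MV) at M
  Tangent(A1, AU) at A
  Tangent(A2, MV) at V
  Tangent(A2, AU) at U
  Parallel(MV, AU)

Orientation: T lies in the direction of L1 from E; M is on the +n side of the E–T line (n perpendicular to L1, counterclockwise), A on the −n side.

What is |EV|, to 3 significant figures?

24.7

Tangency of A1 to both parallel lines with radius 6.4 puts M and A at E ± 6.4·n: M = (0.602, 6.37), A = (-0.602, -6.37). Equal radii place V and U the same way about T: V = T + 6.4·n = (24.4, 4.12), U = T − 6.4·n = (23.2, -8.62). Then |EV| = |V − E| = 24.7.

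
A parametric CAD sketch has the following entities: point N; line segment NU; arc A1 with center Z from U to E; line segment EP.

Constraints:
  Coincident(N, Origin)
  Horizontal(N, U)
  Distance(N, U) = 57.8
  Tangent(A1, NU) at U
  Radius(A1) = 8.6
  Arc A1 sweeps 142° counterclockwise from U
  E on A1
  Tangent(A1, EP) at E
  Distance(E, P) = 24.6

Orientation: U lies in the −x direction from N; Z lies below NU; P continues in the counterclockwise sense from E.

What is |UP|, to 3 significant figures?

33.6

N is at the origin; N and U share the same y with |NU| = 57.8 and U on the −x side, so U = (-57.8, 0.00). Since A1 is tangent to NU there, ZU ⟂ NU, so Z = U + (0, -8.6) = (-57.8, -8.60). On A1, U sits at bearing 90° from Z; a 142° counterclockwise sweep puts E at bearing 232°, so E = Z + 8.6·(cos 232°, sin 232°) = (-63.1, -15.4). Since A1 is tangent to EP there, ZE ⟂ EP, so EP runs along (−sin 232°, cos 232°); with |EP| = 24.6, P = (-43.7, -30.5). Then |UP| = |P − U| = 33.6.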